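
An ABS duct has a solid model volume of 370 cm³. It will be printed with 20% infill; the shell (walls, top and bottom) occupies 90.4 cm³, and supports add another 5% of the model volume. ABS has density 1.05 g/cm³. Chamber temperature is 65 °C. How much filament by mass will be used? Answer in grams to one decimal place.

173.1 g

Interior volume: 370 − 90.4 → 279.6 cm³.
Deposited infill = 0.20 × 279.6, so 55.92 cm³.
Support = 0.05 × 370, so 18.5 cm³.
Deposited volume: 90.4 + 55.92 + 18.5 → 164.82 cm³.
Mass = 164.82 × 1.05, so 173.061 g.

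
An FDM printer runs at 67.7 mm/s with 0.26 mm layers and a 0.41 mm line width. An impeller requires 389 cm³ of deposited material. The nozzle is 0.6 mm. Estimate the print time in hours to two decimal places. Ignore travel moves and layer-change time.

Line area = 0.26 × 0.41 = 0.1066 mm².
Path length: 389000 mm³ / 0.1066 mm² → 3649155.7 mm.
Time extruding = 3649155.7 / 67.7 = 53901.9 s.
That's 53901.9 s → 14.97 hours.

14.97 hours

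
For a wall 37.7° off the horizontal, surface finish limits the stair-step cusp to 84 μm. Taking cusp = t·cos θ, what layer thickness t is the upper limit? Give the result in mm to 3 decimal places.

0.106 mm

cos(37.7°) = 0.7912; t_max = 0.084/0.7912 = 0.106 mm.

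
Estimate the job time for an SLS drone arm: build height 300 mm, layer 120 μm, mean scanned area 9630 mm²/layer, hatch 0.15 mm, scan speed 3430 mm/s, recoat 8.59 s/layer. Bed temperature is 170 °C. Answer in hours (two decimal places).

18.96 hours

Number of layers: 300 / 0.12 → 2500 (rounded up).
Scan path per layer = 9630 / 0.15 = 64200 mm.
Per-layer scan time = 64200 / 3430, so 18.7172 s.
Layer cycle = 18.7172 + 8.59 = 27.3072 s.
2500 layers × 27.3072 s/layer = 68268 s, i.e. 18.96 hours.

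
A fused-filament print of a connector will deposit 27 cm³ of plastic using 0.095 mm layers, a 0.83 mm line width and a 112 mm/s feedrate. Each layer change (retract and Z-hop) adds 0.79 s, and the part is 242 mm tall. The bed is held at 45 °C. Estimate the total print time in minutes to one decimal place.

Bead cross-section: 0.095 × 0.83 → 0.07885 mm².
Total extruded path = 27000/0.07885 = 342422.3 mm.
Print-move time = 342422.3 / 112, so 3057.3 s.
Layers = ⌈242/0.095⌉ = 2548.
Layer-change overhead = 2548 × 0.79 = 2012.92 s.
Total = 3057.3 + 2012.92 = 5070.22 s = 84.5 minutes.

84.5 minutes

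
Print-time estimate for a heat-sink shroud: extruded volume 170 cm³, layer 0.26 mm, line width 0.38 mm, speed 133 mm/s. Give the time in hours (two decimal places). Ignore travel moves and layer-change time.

3.59 hours

Bead cross-section = 0.26 × 0.38, so 0.0988 mm².
Total extruded path = 170000/0.0988 = 1720647.8 mm.
Extrusion time: 1720647.8 / 133 → 12937.2 s.
Converting: 12937.2 s = 3.59 hours.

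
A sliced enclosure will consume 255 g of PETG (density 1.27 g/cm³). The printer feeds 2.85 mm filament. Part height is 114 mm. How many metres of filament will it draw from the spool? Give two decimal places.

31.47 m

Volume = 255 g / 1.27 g·cm⁻³ = 200.7874 cm³ = 200787.4 mm³.
A = π r² = π × 1.425² = 6.3794 mm².
Length = 200787.4 / 6.3794 = 31474.34 mm = 31.47 m.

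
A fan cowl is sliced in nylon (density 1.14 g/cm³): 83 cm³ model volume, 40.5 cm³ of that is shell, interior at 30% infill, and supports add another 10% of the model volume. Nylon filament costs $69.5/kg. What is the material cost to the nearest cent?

Infill region: 83 − 40.5 → 42.5 cm³.
Infill deposited: 0.30 × 42.5 → 12.75 cm³.
Support = 0.10 × 83, so 8.3 cm³.
Total printed volume = 40.5 + 12.75 + 8.3 = 61.55 cm³.
Mass = 61.55 × 1.14 = 70.167 g.
Cost = 70.167 g / 1000 × $69.5/kg = $4.88.

$4.88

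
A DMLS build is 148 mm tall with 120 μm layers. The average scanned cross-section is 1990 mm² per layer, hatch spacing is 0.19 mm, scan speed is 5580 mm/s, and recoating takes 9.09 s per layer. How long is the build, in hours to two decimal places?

Layers = ⌈148/0.12⌉ = 1234.
Scan path per layer = 1990 / 0.19 = 10473.7 mm.
Scan time per layer: 10473.7 / 5580 → 1.877 s.
Time per layer: 1.877 + 9.09 → 10.967 s.
1234 layers × 10.967 s/layer = 13533.278 s, i.e. 3.76 hours.

3.76 hours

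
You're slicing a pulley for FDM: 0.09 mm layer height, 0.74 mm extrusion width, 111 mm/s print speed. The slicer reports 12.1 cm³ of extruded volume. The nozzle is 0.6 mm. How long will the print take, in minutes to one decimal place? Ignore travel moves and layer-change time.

27.3 minutes

Line area: 0.09 × 0.74 → 0.0666 mm².
Total extruded path = 12100/0.0666 = 181681.7 mm.
Time extruding: 181681.7 / 111 → 1636.8 s.
In the requested units: 1636.8 s = 27.3 minutes.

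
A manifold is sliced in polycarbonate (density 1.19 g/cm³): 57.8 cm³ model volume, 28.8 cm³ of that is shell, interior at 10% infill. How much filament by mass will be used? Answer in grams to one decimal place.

Infill region: 57.8 − 28.8 → 29 cm³.
Infill deposited = 0.10 × 29, so 2.9 cm³.
Deposited volume = 28.8 + 2.9 = 31.7 cm³.
Mass: 31.7 × 1.19 → 37.723 g.

37.7 g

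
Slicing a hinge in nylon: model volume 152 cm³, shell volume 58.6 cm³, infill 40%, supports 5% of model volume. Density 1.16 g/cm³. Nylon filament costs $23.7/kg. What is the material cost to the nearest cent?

$2.85

Volume inside the shell = 152 − 58.6 = 93.4 cm³.
Deposited infill = 0.40 × 93.4, so 37.36 cm³.
Support = 0.05 × 152, so 7.6 cm³.
Total printed volume = 58.6 + 37.36 + 7.6 = 103.56 cm³.
Mass = 103.56 × 1.16, so 120.1296 g.
At $23.7/kg: 120.1296/1000 × 23.7 = $2.85.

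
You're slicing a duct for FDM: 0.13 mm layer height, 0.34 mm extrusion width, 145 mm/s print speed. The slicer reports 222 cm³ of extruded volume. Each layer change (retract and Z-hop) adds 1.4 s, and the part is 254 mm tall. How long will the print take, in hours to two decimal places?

10.38 hours

Line area: 0.13 × 0.34 → 0.0442 mm².
Toolpath length = 222 cm³ / 0.0442 mm² = 222000 / 0.0442 = 5022624.4 mm.
Time extruding: 5022624.4 / 145 → 34638.8 s.
Layer count = ceil(254 / 0.13) = 1954.
Non-print overhead = 1954 × 1.4, so 2735.6 s.
Altogether 34638.8 + 2735.6 = 37374.4 s, i.e. 10.38 hours.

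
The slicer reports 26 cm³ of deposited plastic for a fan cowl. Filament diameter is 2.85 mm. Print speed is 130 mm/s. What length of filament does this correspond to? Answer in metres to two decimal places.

A = π r² = π × 1.425² = 6.3794 mm².
Length = 26 cm³ / 6.3794 mm² = 26000 / 6.3794 = 4075.62 mm = 4.08 m.

4.08 m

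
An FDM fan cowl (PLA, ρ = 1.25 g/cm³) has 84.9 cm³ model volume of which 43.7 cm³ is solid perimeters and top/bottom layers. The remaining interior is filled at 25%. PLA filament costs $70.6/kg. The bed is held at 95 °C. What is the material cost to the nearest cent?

Volume inside the shell = 84.9 − 43.7, so 41.2 cm³.
Deposited infill: 0.25 × 41.2 → 10.3 cm³.
Total extruded: 43.7 + 10.3 → 54 cm³.
Mass = 54 × 1.25 = 67.5 g.
At $70.6/kg: 67.5/1000 × 70.6 = $4.77.

$4.77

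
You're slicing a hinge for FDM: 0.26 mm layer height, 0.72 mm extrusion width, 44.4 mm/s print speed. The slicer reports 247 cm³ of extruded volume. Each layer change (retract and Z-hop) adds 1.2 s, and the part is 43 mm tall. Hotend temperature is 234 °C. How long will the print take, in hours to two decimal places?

8.31 hours

Bead cross-section = 0.26 × 0.72 = 0.1872 mm².
Total extruded path = 247000/0.1872 = 1319444.4 mm.
Time extruding = 1319444.4 / 44.4, so 29717.2 s.
Number of layers: 43 / 0.26 → 166 (rounded up).
Z-hop total = 166 × 1.2, so 199.2 s.
Altogether 29717.2 + 199.2 = 29916.4 s, i.e. 8.31 hours.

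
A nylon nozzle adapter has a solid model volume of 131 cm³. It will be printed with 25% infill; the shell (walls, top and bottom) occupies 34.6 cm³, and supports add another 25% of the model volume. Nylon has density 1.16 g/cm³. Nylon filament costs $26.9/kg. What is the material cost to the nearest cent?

Volume inside the shell: 131 − 34.6 → 96.4 cm³.
Deposited infill = 0.25 × 96.4 = 24.1 cm³.
Support = 0.25 × 131 = 32.75 cm³.
Total printed volume = 34.6 + 24.1 + 32.75, so 91.45 cm³.
Mass = 91.45 × 1.16 = 106.082 g.
Cost = 106.082 g / 1000 × $26.9/kg = $2.85.

$2.85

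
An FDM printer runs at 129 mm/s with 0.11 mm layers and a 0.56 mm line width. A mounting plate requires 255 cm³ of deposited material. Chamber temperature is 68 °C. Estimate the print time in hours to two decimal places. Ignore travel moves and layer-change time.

Extrusion cross-section = 0.11 × 0.56, so 0.0616 mm².
Toolpath length = 255 cm³ / 0.0616 mm² = 255000 / 0.0616 = 4139610.4 mm.
Print-move time = 4139610.4 / 129, so 32090 s.
That's 32090 s → 8.91 hours.

8.91 hours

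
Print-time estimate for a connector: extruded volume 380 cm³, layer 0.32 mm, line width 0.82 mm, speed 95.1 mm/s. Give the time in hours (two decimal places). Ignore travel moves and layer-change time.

4.23 hours

Line area = 0.32 × 0.82 = 0.2624 mm².
Total extruded path = 380000/0.2624 = 1448170.7 mm.
Extrusion time: 1448170.7 / 95.1 → 15227.9 s.
Converting: 15227.9 s = 4.23 hours.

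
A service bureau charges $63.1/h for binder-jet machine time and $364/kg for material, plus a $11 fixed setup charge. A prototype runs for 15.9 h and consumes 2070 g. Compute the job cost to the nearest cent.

Machine-time cost = 63.1 × 15.9, so $1003.29.
Material charge = 364 × 2070/1000 = $753.48.
Adding setup: 1003.29 + 753.48 + 11 → $1767.77.

$1767.77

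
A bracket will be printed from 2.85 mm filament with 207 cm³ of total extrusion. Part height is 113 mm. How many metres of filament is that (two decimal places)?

32.45 m

Filament cross-section = π × (2.85/2)² = 6.3794 mm².
Length = 207 cm³ / 6.3794 mm² = 207000 / 6.3794 = 32448.19 mm = 32.45 m.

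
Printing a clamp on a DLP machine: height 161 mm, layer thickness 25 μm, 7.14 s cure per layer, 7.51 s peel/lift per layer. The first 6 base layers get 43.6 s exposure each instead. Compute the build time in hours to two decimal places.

Layers = ⌈161/0.025⌉ = 6440.
Burn-in layers: 6 × (43.6 + 7.51) → 306.66 s.
Regular layers = 6434 × (7.14 + 7.51) = 94258.1 s.
Sum: 306.66 + 94258.1 = 94564.76 s → 26.27 hours.

26.27 hours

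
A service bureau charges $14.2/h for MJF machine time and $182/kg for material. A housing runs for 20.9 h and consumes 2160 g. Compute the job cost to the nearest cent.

Machine-time cost = 14.2 × 20.9 = $296.78.
Material charge = 182 × 2160/1000, so $393.12.
Total = 296.78 + 393.12 = $689.90.

$689.90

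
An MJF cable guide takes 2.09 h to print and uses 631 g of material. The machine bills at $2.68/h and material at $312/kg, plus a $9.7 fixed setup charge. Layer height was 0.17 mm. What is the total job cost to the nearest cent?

$212.17

Machine cost = 2.68 × 2.09, so $5.6012.
Feedstock cost = 312 × 631/1000 = $196.872.
Adding setup: 5.6012 + 196.872 + 9.7 → 212.1732 ≈ $212.17.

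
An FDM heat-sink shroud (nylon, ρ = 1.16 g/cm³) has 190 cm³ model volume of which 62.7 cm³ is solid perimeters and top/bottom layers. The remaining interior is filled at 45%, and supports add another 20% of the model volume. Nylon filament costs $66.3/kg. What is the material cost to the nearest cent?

Infill region: 190 − 62.7 → 127.3 cm³.
Deposited infill = 0.45 × 127.3 = 57.285 cm³.
Support = 0.20 × 190 = 38 cm³.
Total extruded = 62.7 + 57.285 + 38, so 157.985 cm³.
Mass = 157.985 × 1.16 = 183.2626 g.
At $66.3/kg: 183.2626/1000 × 66.3 = $12.15.

$12.15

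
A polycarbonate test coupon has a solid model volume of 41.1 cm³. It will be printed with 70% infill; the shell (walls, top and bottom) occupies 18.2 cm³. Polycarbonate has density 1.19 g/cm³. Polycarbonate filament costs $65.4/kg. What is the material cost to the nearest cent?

Interior volume: 41.1 − 18.2 → 22.9 cm³.
Infill deposited: 0.70 × 22.9 → 16.03 cm³.
Deposited volume: 18.2 + 16.03 → 34.23 cm³.
Mass = 34.23 × 1.19, so 40.7337 g.
Cost = 40.7337 g / 1000 × $65.4/kg = $2.66.

$2.66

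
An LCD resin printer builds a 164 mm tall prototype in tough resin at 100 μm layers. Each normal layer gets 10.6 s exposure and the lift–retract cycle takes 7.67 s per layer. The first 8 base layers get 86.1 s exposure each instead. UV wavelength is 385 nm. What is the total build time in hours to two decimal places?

Layer count = ceil(164 / 0.1) = 1640.
Bottom layers: 8 × (86.1 + 7.67) → 750.16 s.
Normal layers = 1632 × (10.6 + 7.67) = 29816.64 s.
Total = 750.16 + 29816.64 = 30566.8 s = 8.49 hours.

8.49 hours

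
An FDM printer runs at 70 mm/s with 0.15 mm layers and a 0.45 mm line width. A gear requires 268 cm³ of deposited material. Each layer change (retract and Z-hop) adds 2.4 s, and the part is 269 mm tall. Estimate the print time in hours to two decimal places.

Extrusion cross-section = 0.15 × 0.45 = 0.0675 mm².
Toolpath length = 268 cm³ / 0.0675 mm² = 268000 / 0.0675 = 3970370.4 mm.
Extrusion time = 3970370.4 / 70, so 56719.6 s.
Layers = ⌈269/0.15⌉ = 1794.
Non-print overhead: 1794 × 2.4 → 4305.6 s.
Altogether 56719.6 + 4305.6 = 61025.2 s, i.e. 16.95 hours.

16.95 hours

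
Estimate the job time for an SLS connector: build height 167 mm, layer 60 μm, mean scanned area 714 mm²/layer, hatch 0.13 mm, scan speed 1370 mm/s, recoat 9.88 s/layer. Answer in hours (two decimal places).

Number of layers: 167 / 0.06 → 2784 (rounded up).
Per-layer scan distance: 714 / 0.13 → 5492.3 mm.
Per-layer scan time = 5492.3 / 1370, so 4.009 s.
Time per layer: 4.009 + 9.88 → 13.889 s.
Total: 2784 × 13.889 s = 38666.976 s → 10.74 hours.

10.74 hours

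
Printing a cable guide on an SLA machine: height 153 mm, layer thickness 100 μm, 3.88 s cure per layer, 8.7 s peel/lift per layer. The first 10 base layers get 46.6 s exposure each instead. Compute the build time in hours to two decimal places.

Layers = ⌈153/0.1⌉ = 1530.
Bottom layers = 10 × (46.6 + 8.7) = 553 s.
Remaining layers = 1520 × (3.88 + 8.7), so 19121.6 s.
Sum: 553 + 19121.6 = 19674.6 s → 5.47 hours.

5.47 hours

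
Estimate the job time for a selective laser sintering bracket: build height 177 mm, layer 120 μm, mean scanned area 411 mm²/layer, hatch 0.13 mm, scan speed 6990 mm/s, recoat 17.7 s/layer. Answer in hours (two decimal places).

7.44 hours

Layers = ⌈177/0.12⌉ = 1475.
Per-layer scan distance: 411 / 0.13 → 3161.5 mm.
Per-layer scan time = 3161.5 / 6990, so 0.4523 s.
Time per layer: 0.4523 + 17.7 → 18.1523 s.
Build time = 1475 × 18.1523 = 26774.6425 s = 7.44 hours.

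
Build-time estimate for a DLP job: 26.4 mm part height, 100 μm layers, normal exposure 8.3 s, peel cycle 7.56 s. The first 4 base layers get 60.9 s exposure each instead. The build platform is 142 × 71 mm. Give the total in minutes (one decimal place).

Layer count = ceil(26.4 / 0.1) = 264.
Burn-in layers: 4 × (60.9 + 7.56) → 273.84 s.
Regular layers = 260 × (8.3 + 7.56) = 4123.6 s.
Total = 273.84 + 4123.6 = 4397.44 s = 73.3 minutes.

73.3 minutes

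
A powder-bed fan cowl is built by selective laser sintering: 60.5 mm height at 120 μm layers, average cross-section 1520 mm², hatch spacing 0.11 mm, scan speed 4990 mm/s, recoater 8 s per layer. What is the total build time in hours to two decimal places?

1.51 hours

Number of layers: 60.5 / 0.12 → 505 (rounded up).
Per-layer scan distance: 1520 / 0.11 → 13818.2 mm.
Per-layer scan time = 13818.2 / 4990, so 2.7692 s.
Layer cycle = 2.7692 + 8, so 10.7692 s.
505 layers × 10.7692 s/layer = 5438.446 s, i.e. 1.51 hours.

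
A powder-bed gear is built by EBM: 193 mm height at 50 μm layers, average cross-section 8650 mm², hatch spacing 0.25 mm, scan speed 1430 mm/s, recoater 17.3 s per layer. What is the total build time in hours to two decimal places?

44.49 hours

Layers = ⌈193/0.05⌉ = 3860.
Scan path per layer: 8650 / 0.25 → 34600 mm.
Scan time per layer = 34600 / 1430, so 24.1958 s.
Time per layer: 24.1958 + 17.3 → 41.4958 s.
Total: 3860 × 41.4958 s = 160173.788 s → 44.49 hours.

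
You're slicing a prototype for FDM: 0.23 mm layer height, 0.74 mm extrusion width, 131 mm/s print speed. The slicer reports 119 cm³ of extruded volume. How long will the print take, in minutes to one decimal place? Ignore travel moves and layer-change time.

89.0 minutes

Extrusion cross-section: 0.23 × 0.74 → 0.1702 mm².
Toolpath length = 119 cm³ / 0.1702 mm² = 119000 / 0.1702 = 699177.4 mm.
Time extruding = 699177.4 / 131, so 5337.2 s.
5337.2 s = 89.0 minutes.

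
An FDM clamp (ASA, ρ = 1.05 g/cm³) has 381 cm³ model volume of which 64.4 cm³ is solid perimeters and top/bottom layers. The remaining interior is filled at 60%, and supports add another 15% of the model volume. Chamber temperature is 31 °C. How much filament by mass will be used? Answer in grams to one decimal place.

327.1 g

Infill region = 381 − 64.4 = 316.6 cm³.
Infill deposited = 0.60 × 316.6, so 189.96 cm³.
Support = 0.15 × 381 = 57.15 cm³.
Total printed volume = 64.4 + 189.96 + 57.15 = 311.51 cm³.
Mass = 311.51 × 1.05, so 327.0855 g.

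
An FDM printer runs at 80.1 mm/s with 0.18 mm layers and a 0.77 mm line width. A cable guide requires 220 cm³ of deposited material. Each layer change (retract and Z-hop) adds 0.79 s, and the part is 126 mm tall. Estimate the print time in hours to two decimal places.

5.66 hours

Line area = 0.18 × 0.77 = 0.1386 mm².
Total extruded path = 220000/0.1386 = 1587301.6 mm.
Print-move time = 1587301.6 / 80.1, so 19816.5 s.
Number of layers: 126 / 0.18 → 700 (rounded up).
Non-print overhead = 700 × 0.79, so 553 s.
Altogether 19816.5 + 553 = 20369.5 s, i.e. 5.66 hours.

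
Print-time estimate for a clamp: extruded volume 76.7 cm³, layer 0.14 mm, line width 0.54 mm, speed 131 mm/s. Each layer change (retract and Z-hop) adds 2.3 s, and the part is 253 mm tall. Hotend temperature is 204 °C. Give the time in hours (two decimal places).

3.31 hours

Line area = 0.14 × 0.54 = 0.0756 mm².
Toolpath length = 76.7 cm³ / 0.0756 mm² = 76700 / 0.0756 = 1014550.3 mm.
Extrusion time = 1014550.3 / 131, so 7744.7 s.
Layer count = ceil(253 / 0.14) = 1808.
Z-hop total: 1808 × 2.3 → 4158.4 s.
Altogether 7744.7 + 4158.4 = 11903.1 s, i.e. 3.31 hours.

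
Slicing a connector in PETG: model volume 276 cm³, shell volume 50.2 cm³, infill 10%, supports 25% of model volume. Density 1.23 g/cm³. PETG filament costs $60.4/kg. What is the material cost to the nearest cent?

Volume inside the shell = 276 − 50.2, so 225.8 cm³.
Infill deposited = 0.10 × 225.8 = 22.58 cm³.
Support = 0.25 × 276, so 69 cm³.
Deposited volume: 50.2 + 22.58 + 69 → 141.78 cm³.
Mass = 141.78 × 1.23, so 174.3894 g.
At $60.4/kg: 174.3894/1000 × 60.4 = $10.53.

$10.53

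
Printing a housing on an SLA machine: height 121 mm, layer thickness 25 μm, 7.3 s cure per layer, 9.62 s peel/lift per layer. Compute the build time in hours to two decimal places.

22.75 hours

Layer count = ceil(121 / 0.025) = 4840.
Per-layer time = 7.3 + 9.62, so 16.92 s.
Build time: 4840 × 16.92 s = 81892.8 s, i.e. 22.75 hours.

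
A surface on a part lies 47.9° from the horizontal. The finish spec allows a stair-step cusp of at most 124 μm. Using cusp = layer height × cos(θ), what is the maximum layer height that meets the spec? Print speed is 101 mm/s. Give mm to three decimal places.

cos(47.9°) = 0.6704; t_max = 0.124/0.6704 = 0.185 mm.

0.185 mm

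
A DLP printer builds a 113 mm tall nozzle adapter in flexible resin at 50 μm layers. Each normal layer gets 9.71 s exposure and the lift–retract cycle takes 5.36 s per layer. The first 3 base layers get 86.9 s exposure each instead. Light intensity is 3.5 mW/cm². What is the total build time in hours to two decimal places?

Layer count = ceil(113 / 0.05) = 2260.
Base layers = 3 × (86.9 + 5.36), so 276.78 s.
Regular layers = 2257 × (9.71 + 5.36) = 34012.99 s.
Total = 276.78 + 34012.99 = 34289.77 s = 9.52 hours.

9.52 hours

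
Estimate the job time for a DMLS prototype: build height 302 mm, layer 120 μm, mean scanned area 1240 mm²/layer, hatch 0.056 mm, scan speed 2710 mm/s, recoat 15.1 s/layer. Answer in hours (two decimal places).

16.27 hours

Number of layers: 302 / 0.12 → 2517 (rounded up).
Hatch length per layer: 1240 / 0.056 → 22142.9 mm.
Laser time per layer = 22142.9 / 2710 = 8.1708 s.
Time per layer = 8.1708 + 15.1, so 23.2708 s.
Total: 2517 × 23.2708 s = 58572.6036 s → 16.27 hours.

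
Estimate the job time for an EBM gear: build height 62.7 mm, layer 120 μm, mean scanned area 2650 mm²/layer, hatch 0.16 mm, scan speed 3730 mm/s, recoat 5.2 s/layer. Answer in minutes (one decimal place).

Layer count = ceil(62.7 / 0.12) = 523.
Scan path per layer: 2650 / 0.16 → 16562.5 mm.
Beam time per layer = 16562.5 / 3730, so 4.4403 s.
Layer cycle: 4.4403 + 5.2 → 9.6403 s.
523 layers × 9.6403 s/layer = 5041.8769 s, i.e. 84.0 minutes.

84.0 minutes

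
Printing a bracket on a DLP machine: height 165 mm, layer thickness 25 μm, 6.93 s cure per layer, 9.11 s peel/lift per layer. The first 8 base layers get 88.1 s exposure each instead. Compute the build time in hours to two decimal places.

Number of layers: 165 / 0.025 → 6600 (rounded up).
Burn-in layers = 8 × (88.1 + 9.11) = 777.68 s.
Regular layers = 6592 × (6.93 + 9.11), so 105735.68 s.
Sum: 777.68 + 105735.68 = 106513.36 s → 29.59 hours.

29.59 hours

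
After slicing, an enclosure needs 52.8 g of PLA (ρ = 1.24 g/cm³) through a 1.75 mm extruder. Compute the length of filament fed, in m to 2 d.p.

17.70 m

Extruded volume: 52.8/1.24 = 42.5806 cm³ (42580.6 mm³).
Cross-section of 1.75 mm filament: π·(1.75/2)² = 2.4053 mm².
Length = 42580.6 / 2.4053 = 17702.82 mm = 17.70 m.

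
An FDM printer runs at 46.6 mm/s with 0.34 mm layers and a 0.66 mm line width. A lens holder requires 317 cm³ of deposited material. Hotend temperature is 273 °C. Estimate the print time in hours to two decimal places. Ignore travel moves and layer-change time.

Extrusion cross-section = 0.34 × 0.66, so 0.2244 mm².
Toolpath length = 317 cm³ / 0.2244 mm² = 317000 / 0.2244 = 1412656 mm.
Time extruding = 1412656 / 46.6, so 30314.5 s.
In the requested units: 30314.5 s = 8.42 hours.

8.42 hours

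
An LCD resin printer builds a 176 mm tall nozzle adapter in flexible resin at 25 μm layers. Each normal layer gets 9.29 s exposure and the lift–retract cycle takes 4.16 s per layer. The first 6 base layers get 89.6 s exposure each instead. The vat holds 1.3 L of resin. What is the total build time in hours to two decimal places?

Layers = ⌈176/0.025⌉ = 7040.
Bottom layers = 6 × (89.6 + 4.16) = 562.56 s.
Normal layers: 7034 × (9.29 + 4.16) → 94607.3 s.
Sum: 562.56 + 94607.3 = 95169.86 s → 26.44 hours.

26.44 hours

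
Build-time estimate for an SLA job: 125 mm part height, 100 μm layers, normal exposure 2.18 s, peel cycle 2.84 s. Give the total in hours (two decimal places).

1.74 hours

Number of layers: 125 / 0.1 → 1250 (rounded up).
Each layer takes: 2.18 + 2.84 → 5.02 s.
Total = 1250 × 5.02 = 6275 s = 1.74 hours.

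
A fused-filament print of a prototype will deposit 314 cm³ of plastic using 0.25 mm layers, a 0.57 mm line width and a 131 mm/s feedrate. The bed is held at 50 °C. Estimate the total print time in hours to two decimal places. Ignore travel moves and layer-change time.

4.67 hours

Line area = 0.25 × 0.57, so 0.1425 mm².
Path length: 314000 mm³ / 0.1425 mm² → 2203508.8 mm.
Time extruding: 2203508.8 / 131 → 16820.7 s.
In the requested units: 16820.7 s = 4.67 hours.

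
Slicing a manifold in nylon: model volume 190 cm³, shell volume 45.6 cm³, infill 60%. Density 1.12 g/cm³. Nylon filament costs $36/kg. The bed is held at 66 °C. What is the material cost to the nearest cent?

Volume inside the shell = 190 − 45.6 = 144.4 cm³.
Infill deposited: 0.60 × 144.4 → 86.64 cm³.
Total printed volume = 45.6 + 86.64 = 132.24 cm³.
Mass: 132.24 × 1.12 → 148.1088 g.
At $36/kg: 148.1088/1000 × 36 = $5.33.

$5.33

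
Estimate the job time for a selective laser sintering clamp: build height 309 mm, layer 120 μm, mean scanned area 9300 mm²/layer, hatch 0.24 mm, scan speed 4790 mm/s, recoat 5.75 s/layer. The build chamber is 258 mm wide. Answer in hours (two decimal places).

Layer count = ceil(309 / 0.12) = 2575.
Hatch length per layer = 9300 / 0.24, so 38750 mm.
Scan time per layer = 38750 / 4790, so 8.0898 s.
Time per layer = 8.0898 + 5.75 = 13.8398 s.
2575 layers × 13.8398 s/layer = 35637.485 s, i.e. 9.90 hours.

9.90 hours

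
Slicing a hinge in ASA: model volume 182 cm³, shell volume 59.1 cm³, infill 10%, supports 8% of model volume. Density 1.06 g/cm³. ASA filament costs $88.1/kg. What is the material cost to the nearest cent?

Interior volume = 182 − 59.1 = 122.9 cm³.
Infill deposited: 0.10 × 122.9 → 12.29 cm³.
Support = 0.08 × 182, so 14.56 cm³.
Deposited volume = 59.1 + 12.29 + 14.56, so 85.95 cm³.
Mass: 85.95 × 1.06 → 91.107 g.
At $88.1/kg: 91.107/1000 × 88.1 = $8.03.

$8.03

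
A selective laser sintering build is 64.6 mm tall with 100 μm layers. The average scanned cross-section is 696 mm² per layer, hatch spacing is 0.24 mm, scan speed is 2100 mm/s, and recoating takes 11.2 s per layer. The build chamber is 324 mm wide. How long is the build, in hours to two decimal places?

2.26 hours

Layer count = ceil(64.6 / 0.1) = 646.
Hatch length per layer = 696 / 0.24 = 2900 mm.
Scan time per layer = 2900 / 2100 = 1.381 s.
Time per layer = 1.381 + 11.2, so 12.581 s.
Total: 646 × 12.581 s = 8127.326 s → 2.26 hours.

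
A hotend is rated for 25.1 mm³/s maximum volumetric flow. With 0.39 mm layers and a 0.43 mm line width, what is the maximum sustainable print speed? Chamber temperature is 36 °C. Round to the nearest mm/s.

150 mm/s

Bead cross-section = 0.39 × 0.43, so 0.1677 mm².
Max speed = 25.1 / 0.1677 = 149.67 ≈ 150 mm/s.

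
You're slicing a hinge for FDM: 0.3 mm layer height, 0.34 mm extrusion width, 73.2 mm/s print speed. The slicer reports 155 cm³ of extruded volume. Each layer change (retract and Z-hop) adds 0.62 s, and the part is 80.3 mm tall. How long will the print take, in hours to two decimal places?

5.81 hours

Extrusion cross-section: 0.3 × 0.34 → 0.102 mm².
Path length: 155000 mm³ / 0.102 mm² → 1519607.8 mm.
Extrusion time = 1519607.8 / 73.2 = 20759.7 s.
Layers = ⌈80.3/0.3⌉ = 268.
Layer-change overhead: 268 × 0.62 → 166.16 s.
Altogether 20759.7 + 166.16 = 20925.86 s, i.e. 5.81 hours.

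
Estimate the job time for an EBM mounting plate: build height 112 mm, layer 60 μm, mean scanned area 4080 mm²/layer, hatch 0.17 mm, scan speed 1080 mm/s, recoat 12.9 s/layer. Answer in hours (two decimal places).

Number of layers: 112 / 0.06 → 1867 (rounded up).
Hatch length per layer = 4080 / 0.17, so 24000 mm.
Beam time per layer: 24000 / 1080 → 22.2222 s.
Layer cycle = 22.2222 + 12.9 = 35.1222 s.
Build time = 1867 × 35.1222 = 65573.1474 s = 18.21 hours.

18.21 hours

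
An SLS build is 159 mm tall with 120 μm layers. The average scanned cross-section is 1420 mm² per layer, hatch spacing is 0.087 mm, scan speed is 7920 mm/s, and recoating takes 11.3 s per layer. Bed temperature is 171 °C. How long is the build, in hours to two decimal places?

4.92 hours

Number of layers: 159 / 0.12 → 1325 (rounded up).
Hatch length per layer = 1420 / 0.087 = 16321.8 mm.
Laser time per layer = 16321.8 / 7920 = 2.0608 s.
Time per layer = 2.0608 + 11.3 = 13.3608 s.
Build time = 1325 × 13.3608 = 17703.06 s = 4.92 hours.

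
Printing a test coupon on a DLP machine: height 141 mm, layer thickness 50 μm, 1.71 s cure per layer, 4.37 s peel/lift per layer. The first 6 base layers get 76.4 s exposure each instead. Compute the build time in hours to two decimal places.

Layers = ⌈141/0.05⌉ = 2820.
Base layers: 6 × (76.4 + 4.37) → 484.62 s.
Normal layers: 2814 × (1.71 + 4.37) → 17109.12 s.
Sum: 484.62 + 17109.12 = 17593.74 s → 4.89 hours.

4.89 hours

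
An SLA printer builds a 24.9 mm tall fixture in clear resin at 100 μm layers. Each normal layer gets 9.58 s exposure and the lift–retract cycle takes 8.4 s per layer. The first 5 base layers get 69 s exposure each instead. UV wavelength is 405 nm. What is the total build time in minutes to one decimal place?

Number of layers: 24.9 / 0.1 → 249 (rounded up).
Base layers = 5 × (69 + 8.4) = 387 s.
Normal layers = 244 × (9.58 + 8.4) = 4387.12 s.
Sum: 387 + 4387.12 = 4774.12 s → 79.6 minutes.

79.6 minutes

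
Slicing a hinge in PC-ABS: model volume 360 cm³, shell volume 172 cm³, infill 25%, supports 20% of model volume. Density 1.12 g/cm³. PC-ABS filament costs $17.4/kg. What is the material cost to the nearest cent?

$5.67

Infill region = 360 − 172 = 188 cm³.
Deposited infill = 0.25 × 188 = 47 cm³.
Support = 0.20 × 360 = 72 cm³.
Deposited volume = 172 + 47 + 72, so 291 cm³.
Mass = 291 × 1.12, so 325.92 g.
At $17.4/kg: 325.92/1000 × 17.4 = $5.67.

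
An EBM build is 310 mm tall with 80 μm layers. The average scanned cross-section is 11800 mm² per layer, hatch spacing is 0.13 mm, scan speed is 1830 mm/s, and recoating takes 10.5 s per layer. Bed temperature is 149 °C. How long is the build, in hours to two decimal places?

Layer count = ceil(310 / 0.08) = 3875.
Per-layer scan distance: 11800 / 0.13 → 90769.2 mm.
Scan time per layer = 90769.2 / 1830 = 49.6007 s.
Per-layer time: 49.6007 + 10.5 → 60.1007 s.
Total: 3875 × 60.1007 s = 232890.2125 s → 64.69 hours.

64.69 hours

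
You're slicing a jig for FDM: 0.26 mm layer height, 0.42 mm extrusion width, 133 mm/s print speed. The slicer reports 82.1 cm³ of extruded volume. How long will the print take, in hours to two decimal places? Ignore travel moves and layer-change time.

Extrusion cross-section = 0.26 × 0.42, so 0.1092 mm².
Toolpath length = 82.1 cm³ / 0.1092 mm² = 82100 / 0.1092 = 751831.5 mm.
Print-move time: 751831.5 / 133 → 5652.9 s.
That's 5652.9 s → 1.57 hours.

1.57 hours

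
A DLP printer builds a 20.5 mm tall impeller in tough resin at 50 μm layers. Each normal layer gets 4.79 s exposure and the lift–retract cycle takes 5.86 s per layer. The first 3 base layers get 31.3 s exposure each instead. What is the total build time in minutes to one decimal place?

Layers = ⌈20.5/0.05⌉ = 410.
Bottom layers = 3 × (31.3 + 5.86), so 111.48 s.
Remaining layers = 407 × (4.79 + 5.86) = 4334.55 s.
Total = 111.48 + 4334.55 = 4446.03 s = 74.1 minutes.

74.1 minutes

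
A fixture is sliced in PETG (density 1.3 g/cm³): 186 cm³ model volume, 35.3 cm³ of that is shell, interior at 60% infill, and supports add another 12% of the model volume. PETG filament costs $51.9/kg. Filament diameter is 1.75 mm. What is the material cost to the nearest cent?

$9.99

Volume inside the shell = 186 − 35.3, so 150.7 cm³.
Infill volume: 0.60 × 150.7 → 90.42 cm³.
Support = 0.12 × 186, so 22.32 cm³.
Deposited volume = 35.3 + 90.42 + 22.32 = 148.04 cm³.
Mass = 148.04 × 1.3 = 192.452 g.
Cost = 192.452 g / 1000 × $51.9/kg = $9.99.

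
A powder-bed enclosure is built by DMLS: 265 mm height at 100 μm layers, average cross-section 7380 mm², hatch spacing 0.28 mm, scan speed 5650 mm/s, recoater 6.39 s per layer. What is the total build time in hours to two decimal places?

8.14 hours

Layers = ⌈265/0.1⌉ = 2650.
Per-layer scan distance = 7380 / 0.28, so 26357.1 mm.
Per-layer scan time = 26357.1 / 5650, so 4.665 s.
Time per layer: 4.665 + 6.39 → 11.055 s.
2650 layers × 11.055 s/layer = 29295.75 s, i.e. 8.14 hours.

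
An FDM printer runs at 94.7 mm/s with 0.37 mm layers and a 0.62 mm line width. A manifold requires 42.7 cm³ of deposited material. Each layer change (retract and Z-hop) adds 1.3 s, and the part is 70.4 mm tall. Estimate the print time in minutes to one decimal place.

Bead cross-section = 0.37 × 0.62, so 0.2294 mm².
Toolpath length = 42.7 cm³ / 0.2294 mm² = 42700 / 0.2294 = 186137.8 mm.
Print-move time: 186137.8 / 94.7 → 1965.6 s.
Number of layers: 70.4 / 0.37 → 191 (rounded up).
Z-hop total: 191 × 1.3 → 248.3 s.
Altogether 1965.6 + 248.3 = 2213.9 s, i.e. 36.9 minutes.

36.9 minutes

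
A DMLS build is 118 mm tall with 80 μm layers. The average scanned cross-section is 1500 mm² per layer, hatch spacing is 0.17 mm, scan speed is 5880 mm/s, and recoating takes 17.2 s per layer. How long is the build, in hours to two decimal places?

7.66 hours

Layers = ⌈118/0.08⌉ = 1475.
Per-layer scan distance: 1500 / 0.17 → 8823.5 mm.
Scan time per layer: 8823.5 / 5880 → 1.5006 s.
Layer cycle = 1.5006 + 17.2, so 18.7006 s.
1475 layers × 18.7006 s/layer = 27583.385 s, i.e. 7.66 hours.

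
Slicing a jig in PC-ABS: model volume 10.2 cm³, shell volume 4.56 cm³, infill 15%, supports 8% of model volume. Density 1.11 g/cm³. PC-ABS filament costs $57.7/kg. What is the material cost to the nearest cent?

Interior volume = 10.2 − 4.56 = 5.64 cm³.
Infill volume: 0.15 × 5.64 → 0.846 cm³.
Support = 0.08 × 10.2 = 0.816 cm³.
Total printed volume: 4.56 + 0.846 + 0.816 → 6.222 cm³.
Mass = 6.222 × 1.11, so 6.90642 g.
Cost = 6.90642 g / 1000 × $57.7/kg = $0.40.

$0.40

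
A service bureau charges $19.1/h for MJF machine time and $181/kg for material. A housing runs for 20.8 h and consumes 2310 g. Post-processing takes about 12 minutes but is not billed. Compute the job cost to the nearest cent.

$815.39

Machine cost: 19.1 × 20.8 → $397.28.
Material charge = 181 × 2310/1000 = $418.11.
Job cost: 397.28 + 418.11 = $815.39.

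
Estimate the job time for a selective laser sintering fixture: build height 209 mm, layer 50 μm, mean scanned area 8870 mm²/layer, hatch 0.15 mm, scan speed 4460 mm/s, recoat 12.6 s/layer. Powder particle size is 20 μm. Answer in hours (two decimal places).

Number of layers: 209 / 0.05 → 4180 (rounded up).
Scan path per layer = 8870 / 0.15, so 59133.3 mm.
Laser time per layer = 59133.3 / 4460 = 13.2586 s.
Layer cycle: 13.2586 + 12.6 → 25.8586 s.
4180 layers × 25.8586 s/layer = 108088.948 s, i.e. 30.02 hours.

30.02 hours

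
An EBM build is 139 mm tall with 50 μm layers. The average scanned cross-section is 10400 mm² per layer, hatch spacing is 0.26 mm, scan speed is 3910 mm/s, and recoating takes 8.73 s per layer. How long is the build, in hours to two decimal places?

Layers = ⌈139/0.05⌉ = 2780.
Per-layer scan distance: 10400 / 0.26 → 40000 mm.
Beam time per layer: 40000 / 3910 → 10.2302 s.
Layer cycle = 10.2302 + 8.73, so 18.9602 s.
Total: 2780 × 18.9602 s = 52709.356 s → 14.64 hours.

14.64 hours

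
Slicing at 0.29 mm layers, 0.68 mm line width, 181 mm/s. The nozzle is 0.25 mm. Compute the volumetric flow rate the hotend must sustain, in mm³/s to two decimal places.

Extrusion cross-section = 0.29 × 0.68, so 0.1972 mm².
Q = v·A = 181 × 0.1972 = 35.69 mm³/s.

35.69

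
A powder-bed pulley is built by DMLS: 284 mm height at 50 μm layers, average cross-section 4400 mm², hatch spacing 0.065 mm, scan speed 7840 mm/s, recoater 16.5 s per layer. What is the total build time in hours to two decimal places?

Number of layers: 284 / 0.05 → 5680 (rounded up).
Per-layer scan distance = 4400 / 0.065 = 67692.3 mm.
Laser time per layer: 67692.3 / 7840 → 8.6342 s.
Layer cycle = 8.6342 + 16.5 = 25.1342 s.
Build time = 5680 × 25.1342 = 142762.256 s = 39.66 hours.

39.66 hours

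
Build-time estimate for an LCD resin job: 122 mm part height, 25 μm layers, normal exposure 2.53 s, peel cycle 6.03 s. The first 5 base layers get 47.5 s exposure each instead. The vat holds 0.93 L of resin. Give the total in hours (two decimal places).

Number of layers: 122 / 0.025 → 4880 (rounded up).
Bottom layers = 5 × (47.5 + 6.03) = 267.65 s.
Regular layers = 4875 × (2.53 + 6.03) = 41730 s.
Total = 267.65 + 41730 = 41997.65 s = 11.67 hours.

11.67 hours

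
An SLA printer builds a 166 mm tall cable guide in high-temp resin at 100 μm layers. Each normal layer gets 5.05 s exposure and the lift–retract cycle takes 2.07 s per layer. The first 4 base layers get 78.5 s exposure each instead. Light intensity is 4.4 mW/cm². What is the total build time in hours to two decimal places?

Layer count = ceil(166 / 0.1) = 1660.
Burn-in layers: 4 × (78.5 + 2.07) → 322.28 s.
Remaining layers = 1656 × (5.05 + 2.07) = 11790.72 s.
Total = 322.28 + 11790.72 = 12113 s = 3.36 hours.

3.36 hours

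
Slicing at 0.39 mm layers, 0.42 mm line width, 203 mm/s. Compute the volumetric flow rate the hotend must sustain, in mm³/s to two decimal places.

33.25

Extrusion cross-section = 0.39 × 0.42 = 0.1638 mm².
Q = v·A = 203 × 0.1638 = 33.25 mm³/s.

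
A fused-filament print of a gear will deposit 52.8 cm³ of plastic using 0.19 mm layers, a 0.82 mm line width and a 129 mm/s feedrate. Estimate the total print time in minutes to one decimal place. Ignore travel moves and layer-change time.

Line area = 0.19 × 0.82, so 0.1558 mm².
Path length: 52800 mm³ / 0.1558 mm² → 338896 mm.
Time extruding: 338896 / 129 → 2627.1 s.
In the requested units: 2627.1 s = 43.8 minutes.

43.8 minutes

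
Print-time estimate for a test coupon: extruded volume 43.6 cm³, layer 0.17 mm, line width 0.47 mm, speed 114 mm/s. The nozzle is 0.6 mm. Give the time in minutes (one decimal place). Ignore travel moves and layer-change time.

79.8 minutes

Line area: 0.17 × 0.47 → 0.0799 mm².
Total extruded path = 43600/0.0799 = 545682.1 mm.
Extrusion time = 545682.1 / 114 = 4786.7 s.
That's 4786.7 s → 79.8 minutes.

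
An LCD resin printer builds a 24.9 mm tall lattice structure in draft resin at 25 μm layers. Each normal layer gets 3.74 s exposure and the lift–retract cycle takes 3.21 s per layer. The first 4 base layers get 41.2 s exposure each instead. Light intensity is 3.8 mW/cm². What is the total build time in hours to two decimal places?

1.96 hours

Layers = ⌈24.9/0.025⌉ = 996.
Bottom layers = 4 × (41.2 + 3.21), so 177.64 s.
Normal layers: 992 × (3.74 + 3.21) → 6894.4 s.
Total = 177.64 + 6894.4 = 7072.04 s = 1.96 hours.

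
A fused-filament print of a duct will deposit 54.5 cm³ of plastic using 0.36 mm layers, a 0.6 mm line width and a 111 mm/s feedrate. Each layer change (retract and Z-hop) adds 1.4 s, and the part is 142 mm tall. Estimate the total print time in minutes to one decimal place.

Extrusion cross-section = 0.36 × 0.6, so 0.216 mm².
Path length: 54500 mm³ / 0.216 mm² → 252314.8 mm.
Extrusion time = 252314.8 / 111, so 2273.1 s.
Layers = ⌈142/0.36⌉ = 395.
Layer-change overhead = 395 × 1.4, so 553 s.
Total = 2273.1 + 553 = 2826.1 s = 47.1 minutes.

47.1 minutes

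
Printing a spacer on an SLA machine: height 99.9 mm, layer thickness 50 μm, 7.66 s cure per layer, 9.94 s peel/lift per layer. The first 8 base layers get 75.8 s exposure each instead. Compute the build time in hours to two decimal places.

9.92 hours

Layers = ⌈99.9/0.05⌉ = 1998.
Bottom layers: 8 × (75.8 + 9.94) → 685.92 s.
Normal layers: 1990 × (7.66 + 9.94) → 35024 s.
Total = 685.92 + 35024 = 35709.92 s = 9.92 hours.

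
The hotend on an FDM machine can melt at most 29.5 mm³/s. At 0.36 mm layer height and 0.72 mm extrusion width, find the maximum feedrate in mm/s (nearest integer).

Bead cross-section: 0.36 × 0.72 → 0.2592 mm².
Max speed = 29.5 / 0.2592 = 113.81 ≈ 114 mm/s.

114 mm/s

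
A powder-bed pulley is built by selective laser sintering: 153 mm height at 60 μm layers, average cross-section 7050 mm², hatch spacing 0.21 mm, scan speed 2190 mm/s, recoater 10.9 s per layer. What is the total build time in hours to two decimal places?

18.58 hours

Layer count = ceil(153 / 0.06) = 2550.
Per-layer scan distance = 7050 / 0.21 = 33571.4 mm.
Laser time per layer: 33571.4 / 2190 → 15.3294 s.
Per-layer time = 15.3294 + 10.9, so 26.2294 s.
Total: 2550 × 26.2294 s = 66884.97 s → 18.58 hours.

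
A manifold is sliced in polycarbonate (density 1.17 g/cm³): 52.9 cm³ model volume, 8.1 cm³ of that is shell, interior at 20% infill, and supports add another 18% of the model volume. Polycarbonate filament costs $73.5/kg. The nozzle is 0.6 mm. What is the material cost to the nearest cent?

Interior volume = 52.9 − 8.1, so 44.8 cm³.
Infill volume = 0.20 × 44.8 = 8.96 cm³.
Support: 0.18 × 52.9 → 9.522 cm³.
Total extruded: 8.1 + 8.96 + 9.522 → 26.582 cm³.
Mass = 26.582 × 1.17, so 31.10094 g.
Cost = 31.10094 g / 1000 × $73.5/kg = $2.29.

$2.29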